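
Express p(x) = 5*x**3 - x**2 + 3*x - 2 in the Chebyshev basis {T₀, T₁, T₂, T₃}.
(-5/2)T₀ + (27/4)T₁ + (-1/2)T₂ + (5/4)T₃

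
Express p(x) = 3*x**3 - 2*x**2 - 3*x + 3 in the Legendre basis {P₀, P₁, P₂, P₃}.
(7/3)P₀ + (-6/5)P₁ + (-4/3)P₂ + (6/5)P₃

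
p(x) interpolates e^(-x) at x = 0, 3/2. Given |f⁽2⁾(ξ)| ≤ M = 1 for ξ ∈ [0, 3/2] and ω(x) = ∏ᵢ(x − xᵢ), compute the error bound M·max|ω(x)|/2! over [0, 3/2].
9/32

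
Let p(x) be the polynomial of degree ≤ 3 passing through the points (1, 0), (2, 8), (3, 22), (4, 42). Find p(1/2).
-7/4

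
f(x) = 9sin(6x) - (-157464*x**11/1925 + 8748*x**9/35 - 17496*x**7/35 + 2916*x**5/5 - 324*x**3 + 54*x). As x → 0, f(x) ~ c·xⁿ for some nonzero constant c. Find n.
13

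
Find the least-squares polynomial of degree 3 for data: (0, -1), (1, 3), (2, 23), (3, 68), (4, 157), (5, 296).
-62/63 + (151/189)x + (307/252)x² + (227/108)x³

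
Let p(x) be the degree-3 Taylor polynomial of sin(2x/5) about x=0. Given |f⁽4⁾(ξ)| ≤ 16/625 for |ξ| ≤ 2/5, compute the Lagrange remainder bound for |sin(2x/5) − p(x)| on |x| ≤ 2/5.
32/1171875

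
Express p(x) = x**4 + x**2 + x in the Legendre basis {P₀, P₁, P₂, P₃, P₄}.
(8/15)P₀ + P₁ + (26/21)P₂ + (8/35)P₄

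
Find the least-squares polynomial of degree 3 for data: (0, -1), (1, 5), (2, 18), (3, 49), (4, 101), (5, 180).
-7/9 + (431/189)x + (437/252)x² + (109/108)x³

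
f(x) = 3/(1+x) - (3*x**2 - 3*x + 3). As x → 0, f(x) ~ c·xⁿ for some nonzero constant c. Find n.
3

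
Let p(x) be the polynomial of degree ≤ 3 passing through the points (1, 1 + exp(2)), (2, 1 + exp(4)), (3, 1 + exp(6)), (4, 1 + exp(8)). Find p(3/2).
-5*exp(6)/16 + 1 + 5*exp(2)/16 + 15*exp(4)/16 + exp(8)/16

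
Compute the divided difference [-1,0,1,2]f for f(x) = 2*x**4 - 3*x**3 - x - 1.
1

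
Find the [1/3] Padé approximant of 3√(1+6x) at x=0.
(63*x/4 + 3)/(27*x**3/8 - 9*x**2/4 + 9*x/4 + 1)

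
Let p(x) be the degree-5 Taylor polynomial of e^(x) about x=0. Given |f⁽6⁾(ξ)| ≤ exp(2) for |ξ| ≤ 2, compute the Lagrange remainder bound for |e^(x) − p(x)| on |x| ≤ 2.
4*exp(2)/45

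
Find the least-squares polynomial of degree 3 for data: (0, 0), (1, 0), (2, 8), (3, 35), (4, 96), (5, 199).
4/63 + (-79/378)x + (-491/252)x² + (215/108)x³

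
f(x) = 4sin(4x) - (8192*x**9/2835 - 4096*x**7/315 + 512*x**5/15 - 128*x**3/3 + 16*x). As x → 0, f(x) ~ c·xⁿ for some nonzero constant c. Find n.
11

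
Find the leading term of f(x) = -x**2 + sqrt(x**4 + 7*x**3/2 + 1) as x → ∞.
7*x/4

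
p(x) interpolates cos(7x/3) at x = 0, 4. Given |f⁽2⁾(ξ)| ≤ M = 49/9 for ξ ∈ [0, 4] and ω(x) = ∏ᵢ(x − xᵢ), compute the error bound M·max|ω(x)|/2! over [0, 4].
98/9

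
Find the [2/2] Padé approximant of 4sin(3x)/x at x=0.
(12 - 63*x**2/5)/(9*x**2/20 + 1)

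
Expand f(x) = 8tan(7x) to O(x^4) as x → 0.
56*x + 2744*x**3/3 + O(x**4)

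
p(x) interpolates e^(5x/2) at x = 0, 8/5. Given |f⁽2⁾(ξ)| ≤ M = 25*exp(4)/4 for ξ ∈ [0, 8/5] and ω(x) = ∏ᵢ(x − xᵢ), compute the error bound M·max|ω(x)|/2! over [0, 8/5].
2*exp(4)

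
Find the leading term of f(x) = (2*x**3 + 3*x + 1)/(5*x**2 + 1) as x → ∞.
2*x/5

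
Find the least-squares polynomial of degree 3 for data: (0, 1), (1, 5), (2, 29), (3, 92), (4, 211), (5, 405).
64/63 + (-85/378)x + (10/9)x² + (163/54)x³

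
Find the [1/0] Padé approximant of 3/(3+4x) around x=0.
1 - 4*x/3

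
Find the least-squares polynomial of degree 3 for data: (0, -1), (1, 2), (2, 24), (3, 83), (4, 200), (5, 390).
-13/14 + (-55/84)x + (5/14)x² + (37/12)x³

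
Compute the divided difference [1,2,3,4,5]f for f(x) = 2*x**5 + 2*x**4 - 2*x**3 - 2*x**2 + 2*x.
32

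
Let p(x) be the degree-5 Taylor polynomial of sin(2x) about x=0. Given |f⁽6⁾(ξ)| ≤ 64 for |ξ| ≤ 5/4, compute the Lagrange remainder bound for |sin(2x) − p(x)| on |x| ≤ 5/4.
3125/9216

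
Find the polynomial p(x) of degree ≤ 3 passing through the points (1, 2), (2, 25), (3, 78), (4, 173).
2*x**3 + 3*x**2 - 3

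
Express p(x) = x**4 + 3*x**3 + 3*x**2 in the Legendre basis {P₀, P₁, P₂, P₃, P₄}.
(6/5)P₀ + (9/5)P₁ + (18/7)P₂ + (6/5)P₃ + (8/35)P₄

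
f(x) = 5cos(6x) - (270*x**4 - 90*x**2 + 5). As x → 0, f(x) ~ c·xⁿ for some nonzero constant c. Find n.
6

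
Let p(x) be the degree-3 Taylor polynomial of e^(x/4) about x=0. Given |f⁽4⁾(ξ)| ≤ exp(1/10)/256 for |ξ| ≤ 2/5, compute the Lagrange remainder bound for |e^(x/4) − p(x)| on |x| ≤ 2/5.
exp(1/10)/240000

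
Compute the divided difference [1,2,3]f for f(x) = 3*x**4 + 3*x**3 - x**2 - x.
92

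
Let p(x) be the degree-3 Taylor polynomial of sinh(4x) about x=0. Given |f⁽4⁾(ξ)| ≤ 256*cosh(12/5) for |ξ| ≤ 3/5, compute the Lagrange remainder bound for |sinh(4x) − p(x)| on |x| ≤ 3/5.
864*cosh(12/5)/625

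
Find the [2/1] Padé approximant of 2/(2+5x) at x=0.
1/(5*x/2 + 1)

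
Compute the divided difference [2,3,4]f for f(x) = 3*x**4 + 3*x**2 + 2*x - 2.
168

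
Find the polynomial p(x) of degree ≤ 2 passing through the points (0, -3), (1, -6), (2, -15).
-3*x**2 - 3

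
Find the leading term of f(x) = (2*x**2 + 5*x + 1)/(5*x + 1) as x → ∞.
2*x/5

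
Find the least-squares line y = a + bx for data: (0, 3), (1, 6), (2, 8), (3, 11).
a = 31/10, b = 13/5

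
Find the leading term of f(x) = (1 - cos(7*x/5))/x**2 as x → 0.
49/50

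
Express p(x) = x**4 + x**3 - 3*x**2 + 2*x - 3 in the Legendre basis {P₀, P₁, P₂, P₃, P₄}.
(-19/5)P₀ + (13/5)P₁ + (-10/7)P₂ + (2/5)P₃ + (8/35)P₄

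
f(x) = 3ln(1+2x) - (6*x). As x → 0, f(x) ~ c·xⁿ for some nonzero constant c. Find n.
2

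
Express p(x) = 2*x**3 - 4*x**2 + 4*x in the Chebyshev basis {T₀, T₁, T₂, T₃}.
(-2)T₀ + (11/2)T₁ + (-2)T₂ + (1/2)T₃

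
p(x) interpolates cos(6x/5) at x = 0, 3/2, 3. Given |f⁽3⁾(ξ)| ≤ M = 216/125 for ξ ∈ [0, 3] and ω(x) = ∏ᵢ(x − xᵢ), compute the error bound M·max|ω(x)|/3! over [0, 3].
27*sqrt(3)/125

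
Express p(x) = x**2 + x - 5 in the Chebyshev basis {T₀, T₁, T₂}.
(-9/2)T₀ + T₁ + (1/2)T₂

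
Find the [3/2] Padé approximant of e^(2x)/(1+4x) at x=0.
(706*x**3/1965 + 669*x**2/655 + 198*x/131 + 1)/(-1281*x**2/655 + 460*x/131 + 1)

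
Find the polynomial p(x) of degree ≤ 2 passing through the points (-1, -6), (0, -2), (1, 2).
4*x - 2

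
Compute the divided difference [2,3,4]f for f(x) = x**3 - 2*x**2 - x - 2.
7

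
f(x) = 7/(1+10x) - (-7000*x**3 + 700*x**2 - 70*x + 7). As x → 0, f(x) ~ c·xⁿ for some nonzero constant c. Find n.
4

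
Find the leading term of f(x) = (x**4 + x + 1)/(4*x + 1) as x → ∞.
x**3/4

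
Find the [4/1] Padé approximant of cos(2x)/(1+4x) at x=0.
(2*x**4/3 - 2*x**2 + 1)/(4*x + 1)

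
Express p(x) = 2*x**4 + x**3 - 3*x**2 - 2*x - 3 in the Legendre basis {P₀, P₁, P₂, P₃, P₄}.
(-18/5)P₀ + (-7/5)P₁ + (-6/7)P₂ + (2/5)P₃ + (16/35)P₄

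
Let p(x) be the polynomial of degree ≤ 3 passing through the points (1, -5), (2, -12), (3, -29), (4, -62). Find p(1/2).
-27/8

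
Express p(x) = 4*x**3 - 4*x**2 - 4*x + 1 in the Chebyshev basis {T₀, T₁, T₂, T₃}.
-T₀ - T₁ + (-2)T₂ + T₃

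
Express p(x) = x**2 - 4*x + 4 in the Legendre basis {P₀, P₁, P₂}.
(13/3)P₀ + (-4)P₁ + (2/3)P₂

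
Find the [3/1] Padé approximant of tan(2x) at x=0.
8*x**3/3 + 2*x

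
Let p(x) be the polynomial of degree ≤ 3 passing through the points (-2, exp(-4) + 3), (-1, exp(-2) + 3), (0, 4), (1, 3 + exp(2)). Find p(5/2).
(-141*exp(4) - 35 + 135*exp(2) + 105*exp(6))*exp(-4)/16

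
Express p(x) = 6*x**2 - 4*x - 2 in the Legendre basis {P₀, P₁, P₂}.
(-4)P₁ + (4)P₂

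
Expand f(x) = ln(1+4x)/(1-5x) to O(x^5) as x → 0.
4*x + 12*x**2 + 244*x**3/3 + 1028*x**4/3 + O(x**5)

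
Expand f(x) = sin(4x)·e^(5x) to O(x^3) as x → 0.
4*x + 20*x**2 + O(x**3)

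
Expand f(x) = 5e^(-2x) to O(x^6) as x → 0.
5 - 10*x + 10*x**2 - 20*x**3/3 + 10*x**4/3 - 4*x**5/3 + O(x**6)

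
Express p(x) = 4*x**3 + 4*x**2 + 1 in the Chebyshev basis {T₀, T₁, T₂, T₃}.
(3)T₀ + (3)T₁ + (2)T₂ + T₃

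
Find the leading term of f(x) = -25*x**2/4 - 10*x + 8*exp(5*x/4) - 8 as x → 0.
125*x**3/48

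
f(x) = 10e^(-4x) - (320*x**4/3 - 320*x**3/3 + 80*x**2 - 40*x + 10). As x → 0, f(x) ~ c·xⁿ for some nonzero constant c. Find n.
5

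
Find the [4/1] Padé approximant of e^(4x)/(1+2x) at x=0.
(32*x**4/5 + 64*x**3/15 + 24*x**2/5 + 12*x/5 + 1)/(2*x/5 + 1)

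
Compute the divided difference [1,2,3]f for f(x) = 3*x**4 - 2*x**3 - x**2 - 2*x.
62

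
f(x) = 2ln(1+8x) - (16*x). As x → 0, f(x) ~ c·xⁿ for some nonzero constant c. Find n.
2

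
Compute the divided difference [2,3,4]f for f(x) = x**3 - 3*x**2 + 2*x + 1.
6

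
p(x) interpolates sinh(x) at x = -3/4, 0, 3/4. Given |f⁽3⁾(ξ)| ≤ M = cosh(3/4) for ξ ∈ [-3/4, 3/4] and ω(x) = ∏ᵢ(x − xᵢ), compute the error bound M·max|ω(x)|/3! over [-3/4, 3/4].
sqrt(3)*cosh(3/4)/64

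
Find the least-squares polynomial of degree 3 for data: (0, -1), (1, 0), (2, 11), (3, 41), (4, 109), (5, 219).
-58/63 + (26/189)x + (-319/252)x² + (217/108)x³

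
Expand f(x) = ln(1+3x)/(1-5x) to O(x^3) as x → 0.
3*x + 21*x**2/2 + O(x**3)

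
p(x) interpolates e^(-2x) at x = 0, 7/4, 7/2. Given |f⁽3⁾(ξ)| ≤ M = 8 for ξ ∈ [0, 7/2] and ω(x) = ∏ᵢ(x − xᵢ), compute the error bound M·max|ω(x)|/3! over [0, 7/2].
343*sqrt(3)/216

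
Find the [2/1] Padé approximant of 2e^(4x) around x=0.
(16*x**2/3 + 16*x/3 + 2)/(1 - 4*x/3)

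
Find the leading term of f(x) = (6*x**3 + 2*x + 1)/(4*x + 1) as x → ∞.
3*x**2/2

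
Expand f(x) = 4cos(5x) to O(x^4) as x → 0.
4 - 50*x**2 + O(x**4)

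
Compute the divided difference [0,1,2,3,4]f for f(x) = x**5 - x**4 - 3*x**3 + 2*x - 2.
9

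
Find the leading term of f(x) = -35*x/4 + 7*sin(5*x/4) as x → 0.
-875*x**3/384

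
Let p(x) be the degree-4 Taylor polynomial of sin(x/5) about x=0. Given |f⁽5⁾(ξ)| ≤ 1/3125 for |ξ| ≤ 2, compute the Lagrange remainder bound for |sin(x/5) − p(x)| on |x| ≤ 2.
4/46875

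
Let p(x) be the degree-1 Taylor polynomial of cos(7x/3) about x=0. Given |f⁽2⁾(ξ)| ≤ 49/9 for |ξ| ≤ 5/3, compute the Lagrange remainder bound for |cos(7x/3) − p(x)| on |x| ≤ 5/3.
1225/162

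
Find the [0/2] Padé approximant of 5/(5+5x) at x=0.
1/(x + 1)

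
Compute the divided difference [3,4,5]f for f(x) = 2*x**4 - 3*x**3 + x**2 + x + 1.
159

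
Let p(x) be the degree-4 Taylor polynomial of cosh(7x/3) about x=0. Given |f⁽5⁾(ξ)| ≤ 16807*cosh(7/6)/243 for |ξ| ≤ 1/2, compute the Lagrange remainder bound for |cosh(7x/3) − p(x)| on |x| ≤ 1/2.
16807*cosh(7/6)/933120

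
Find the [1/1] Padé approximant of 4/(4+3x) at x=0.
1/(3*x/4 + 1)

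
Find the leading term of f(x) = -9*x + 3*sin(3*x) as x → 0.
-27*x**3/2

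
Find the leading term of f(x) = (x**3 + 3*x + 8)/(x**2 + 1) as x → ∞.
x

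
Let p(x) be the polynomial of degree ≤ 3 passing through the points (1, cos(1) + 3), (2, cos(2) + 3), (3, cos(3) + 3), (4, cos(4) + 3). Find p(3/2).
15*cos(2)/16 + cos(4)/16 + 5*cos(1)/16 - 5*cos(3)/16 + 3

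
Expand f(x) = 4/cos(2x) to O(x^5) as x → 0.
4 + 8*x**2 + 40*x**4/3 + O(x**5)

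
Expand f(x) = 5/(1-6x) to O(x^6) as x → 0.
5 + 30*x + 180*x**2 + 1080*x**3 + 6480*x**4 + 38880*x**5 + O(x**6)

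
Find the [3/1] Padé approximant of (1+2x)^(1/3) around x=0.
(-8*x**3/81 + 4*x**2/9 + 2*x + 1)/(4*x/3 + 1)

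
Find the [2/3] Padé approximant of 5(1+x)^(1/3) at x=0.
(35*x**2/18 + 20*x/3 + 5)/(-x**3/162 + x**2/6 + x + 1)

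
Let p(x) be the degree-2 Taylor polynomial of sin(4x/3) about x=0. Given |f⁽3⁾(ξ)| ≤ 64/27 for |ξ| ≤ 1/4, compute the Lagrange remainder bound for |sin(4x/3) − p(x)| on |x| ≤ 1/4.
1/162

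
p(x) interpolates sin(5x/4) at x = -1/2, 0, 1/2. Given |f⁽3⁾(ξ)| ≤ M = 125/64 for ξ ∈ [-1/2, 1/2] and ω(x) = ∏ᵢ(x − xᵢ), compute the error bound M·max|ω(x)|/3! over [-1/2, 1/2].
125*sqrt(3)/13824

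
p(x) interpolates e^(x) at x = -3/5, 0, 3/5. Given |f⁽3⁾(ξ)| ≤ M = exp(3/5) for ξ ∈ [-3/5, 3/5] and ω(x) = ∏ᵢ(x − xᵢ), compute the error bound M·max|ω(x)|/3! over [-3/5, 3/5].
sqrt(3)*exp(3/5)/125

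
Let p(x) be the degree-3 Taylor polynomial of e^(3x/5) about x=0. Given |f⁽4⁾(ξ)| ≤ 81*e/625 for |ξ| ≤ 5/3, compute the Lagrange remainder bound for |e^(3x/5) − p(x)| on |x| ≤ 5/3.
e/24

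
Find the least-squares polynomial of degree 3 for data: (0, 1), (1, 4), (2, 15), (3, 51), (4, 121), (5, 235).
9/7 + (5/42)x + (-1/4)x² + (23/12)x³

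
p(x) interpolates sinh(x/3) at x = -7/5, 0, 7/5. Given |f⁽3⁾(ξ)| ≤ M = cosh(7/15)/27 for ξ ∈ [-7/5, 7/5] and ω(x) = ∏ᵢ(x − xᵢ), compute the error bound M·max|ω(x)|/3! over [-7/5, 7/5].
343*sqrt(3)*cosh(7/15)/91125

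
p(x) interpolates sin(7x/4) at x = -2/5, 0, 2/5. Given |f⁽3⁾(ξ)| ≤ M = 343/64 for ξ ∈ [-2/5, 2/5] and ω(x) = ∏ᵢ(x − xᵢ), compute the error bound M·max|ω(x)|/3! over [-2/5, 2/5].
343*sqrt(3)/27000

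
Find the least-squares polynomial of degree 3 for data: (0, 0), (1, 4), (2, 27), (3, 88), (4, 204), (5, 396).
-1/21 + (59/63)x + (2/21)x² + (28/9)x³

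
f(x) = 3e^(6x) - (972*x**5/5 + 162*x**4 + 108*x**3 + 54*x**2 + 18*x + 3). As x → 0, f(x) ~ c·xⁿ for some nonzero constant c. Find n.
6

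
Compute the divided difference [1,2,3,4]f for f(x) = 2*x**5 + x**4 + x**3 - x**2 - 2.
141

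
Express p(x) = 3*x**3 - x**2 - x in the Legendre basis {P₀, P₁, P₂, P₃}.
(-1/3)P₀ + (4/5)P₁ + (-2/3)P₂ + (6/5)P₃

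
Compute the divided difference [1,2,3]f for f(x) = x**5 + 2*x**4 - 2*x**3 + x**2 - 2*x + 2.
129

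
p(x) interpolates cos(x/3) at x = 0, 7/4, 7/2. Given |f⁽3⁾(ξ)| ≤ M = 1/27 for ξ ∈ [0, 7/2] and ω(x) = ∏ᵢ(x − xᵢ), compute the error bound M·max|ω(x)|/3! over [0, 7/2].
343*sqrt(3)/46656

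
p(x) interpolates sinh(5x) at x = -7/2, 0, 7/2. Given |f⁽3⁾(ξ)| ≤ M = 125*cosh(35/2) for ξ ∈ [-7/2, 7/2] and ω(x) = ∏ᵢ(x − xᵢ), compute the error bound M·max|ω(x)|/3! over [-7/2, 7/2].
42875*sqrt(3)*cosh(35/2)/216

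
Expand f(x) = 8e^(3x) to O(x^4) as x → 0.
8 + 24*x + 36*x**2 + 36*x**3 + O(x**4)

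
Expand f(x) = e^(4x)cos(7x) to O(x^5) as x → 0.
1 + 4*x - 33*x**2/2 - 262*x**3/3 - 2047*x**4/24 + O(x**5)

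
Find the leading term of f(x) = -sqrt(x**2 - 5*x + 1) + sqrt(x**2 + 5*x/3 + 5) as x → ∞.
10/3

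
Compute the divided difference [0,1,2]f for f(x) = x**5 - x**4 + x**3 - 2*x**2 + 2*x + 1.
9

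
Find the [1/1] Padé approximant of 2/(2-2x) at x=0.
1/(1 - x)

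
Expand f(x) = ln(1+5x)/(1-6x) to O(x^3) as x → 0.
5*x + 35*x**2/2 + O(x**3)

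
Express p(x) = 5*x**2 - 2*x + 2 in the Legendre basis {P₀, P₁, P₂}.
(11/3)P₀ + (-2)P₁ + (10/3)P₂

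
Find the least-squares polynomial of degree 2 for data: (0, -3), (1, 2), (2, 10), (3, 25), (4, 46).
-92/35 + (67/70)x + (39/14)x²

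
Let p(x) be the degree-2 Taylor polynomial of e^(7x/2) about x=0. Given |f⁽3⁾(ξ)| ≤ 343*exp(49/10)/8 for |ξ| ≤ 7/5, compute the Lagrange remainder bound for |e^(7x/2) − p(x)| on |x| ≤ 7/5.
117649*exp(49/10)/6000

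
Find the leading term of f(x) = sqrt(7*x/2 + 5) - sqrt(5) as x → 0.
7*sqrt(5)*x/20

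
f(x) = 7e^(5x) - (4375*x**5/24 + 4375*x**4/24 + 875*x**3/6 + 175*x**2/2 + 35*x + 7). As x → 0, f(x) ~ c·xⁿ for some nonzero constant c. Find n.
6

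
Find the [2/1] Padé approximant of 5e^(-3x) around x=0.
(15*x**2/2 - 10*x + 5)/(x + 1)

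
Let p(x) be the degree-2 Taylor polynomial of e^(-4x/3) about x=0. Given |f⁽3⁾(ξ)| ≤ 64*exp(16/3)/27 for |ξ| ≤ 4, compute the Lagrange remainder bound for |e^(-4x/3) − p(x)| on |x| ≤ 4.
2048*exp(16/3)/81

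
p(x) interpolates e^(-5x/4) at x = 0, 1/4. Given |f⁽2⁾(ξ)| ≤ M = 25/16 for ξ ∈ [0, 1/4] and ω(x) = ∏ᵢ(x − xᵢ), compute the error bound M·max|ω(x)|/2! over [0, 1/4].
25/2048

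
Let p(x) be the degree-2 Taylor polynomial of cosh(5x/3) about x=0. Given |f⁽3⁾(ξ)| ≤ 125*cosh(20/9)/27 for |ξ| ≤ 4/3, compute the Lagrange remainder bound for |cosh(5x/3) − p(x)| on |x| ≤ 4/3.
4000*cosh(20/9)/2187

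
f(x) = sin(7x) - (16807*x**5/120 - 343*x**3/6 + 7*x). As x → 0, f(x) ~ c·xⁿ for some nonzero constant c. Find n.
7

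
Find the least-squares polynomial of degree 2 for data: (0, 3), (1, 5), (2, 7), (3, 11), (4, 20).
122/35 + (-4/7)x + (8/7)x²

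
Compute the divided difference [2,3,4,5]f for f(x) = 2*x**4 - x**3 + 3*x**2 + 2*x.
27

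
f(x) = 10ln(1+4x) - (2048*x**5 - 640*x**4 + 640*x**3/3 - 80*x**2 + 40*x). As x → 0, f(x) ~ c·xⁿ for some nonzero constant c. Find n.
6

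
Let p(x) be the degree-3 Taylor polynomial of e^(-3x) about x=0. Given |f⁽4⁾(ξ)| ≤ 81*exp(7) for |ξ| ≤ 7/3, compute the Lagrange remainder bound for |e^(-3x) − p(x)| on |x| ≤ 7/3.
2401*exp(7)/24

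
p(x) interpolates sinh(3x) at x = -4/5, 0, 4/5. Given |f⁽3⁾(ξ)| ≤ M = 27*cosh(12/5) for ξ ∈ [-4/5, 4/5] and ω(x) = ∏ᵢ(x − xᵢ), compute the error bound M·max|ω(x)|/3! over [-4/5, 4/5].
64*sqrt(3)*cosh(12/5)/125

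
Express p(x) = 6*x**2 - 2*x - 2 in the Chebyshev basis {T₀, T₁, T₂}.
T₀ + (-2)T₁ + (3)T₂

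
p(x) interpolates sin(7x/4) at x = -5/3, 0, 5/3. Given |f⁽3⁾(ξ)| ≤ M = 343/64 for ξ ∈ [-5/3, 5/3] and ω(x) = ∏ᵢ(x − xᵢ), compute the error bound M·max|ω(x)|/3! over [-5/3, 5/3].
42875*sqrt(3)/46656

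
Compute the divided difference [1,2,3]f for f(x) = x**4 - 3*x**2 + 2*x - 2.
22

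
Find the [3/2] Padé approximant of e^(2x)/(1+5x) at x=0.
(2936*x**3/8295 + 402*x**2/395 + 4173*x/2765 + 1)/(-6787*x**2/2765 + 12468*x/2765 + 1)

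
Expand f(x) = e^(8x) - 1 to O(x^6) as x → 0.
8*x + 32*x**2 + 256*x**3/3 + 512*x**4/3 + 4096*x**5/15 + O(x**6)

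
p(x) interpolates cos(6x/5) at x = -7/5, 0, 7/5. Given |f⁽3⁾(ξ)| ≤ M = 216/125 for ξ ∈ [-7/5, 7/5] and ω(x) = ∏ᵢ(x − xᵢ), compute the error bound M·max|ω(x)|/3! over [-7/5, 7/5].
2744*sqrt(3)/15625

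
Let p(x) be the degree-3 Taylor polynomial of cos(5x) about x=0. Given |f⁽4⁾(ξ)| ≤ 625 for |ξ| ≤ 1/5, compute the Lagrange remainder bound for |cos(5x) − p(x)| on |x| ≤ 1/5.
1/24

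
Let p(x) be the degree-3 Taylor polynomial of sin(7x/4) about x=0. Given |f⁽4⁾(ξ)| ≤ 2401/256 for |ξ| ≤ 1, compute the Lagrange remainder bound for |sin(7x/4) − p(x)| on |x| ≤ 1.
2401/6144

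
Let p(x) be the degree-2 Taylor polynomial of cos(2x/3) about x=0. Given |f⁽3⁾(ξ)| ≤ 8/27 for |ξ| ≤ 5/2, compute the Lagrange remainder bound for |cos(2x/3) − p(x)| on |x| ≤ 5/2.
125/162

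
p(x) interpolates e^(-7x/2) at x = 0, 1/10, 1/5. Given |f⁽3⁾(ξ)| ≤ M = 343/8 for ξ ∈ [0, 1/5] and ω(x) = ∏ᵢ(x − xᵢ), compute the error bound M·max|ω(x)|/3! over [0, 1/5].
343*sqrt(3)/216000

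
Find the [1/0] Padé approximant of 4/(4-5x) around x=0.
5*x/4 + 1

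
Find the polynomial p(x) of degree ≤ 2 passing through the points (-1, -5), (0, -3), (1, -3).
-x**2 + x - 3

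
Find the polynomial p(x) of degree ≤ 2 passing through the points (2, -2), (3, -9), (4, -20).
-2*x**2 + 3*x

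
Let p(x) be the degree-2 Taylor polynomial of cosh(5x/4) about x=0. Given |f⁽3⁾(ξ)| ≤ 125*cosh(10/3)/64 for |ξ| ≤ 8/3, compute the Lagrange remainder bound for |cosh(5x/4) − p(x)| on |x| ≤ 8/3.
500*cosh(10/3)/81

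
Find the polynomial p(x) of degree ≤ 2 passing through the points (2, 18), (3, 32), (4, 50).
2*x**2 + 4*x + 2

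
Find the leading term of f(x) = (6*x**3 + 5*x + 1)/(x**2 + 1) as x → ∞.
6*x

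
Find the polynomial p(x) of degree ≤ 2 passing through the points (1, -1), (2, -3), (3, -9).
-2*x**2 + 4*x - 3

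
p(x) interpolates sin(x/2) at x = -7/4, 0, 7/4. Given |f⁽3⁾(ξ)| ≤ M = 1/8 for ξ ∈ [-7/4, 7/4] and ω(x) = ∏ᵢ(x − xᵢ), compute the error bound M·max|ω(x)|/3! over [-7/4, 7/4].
343*sqrt(3)/13824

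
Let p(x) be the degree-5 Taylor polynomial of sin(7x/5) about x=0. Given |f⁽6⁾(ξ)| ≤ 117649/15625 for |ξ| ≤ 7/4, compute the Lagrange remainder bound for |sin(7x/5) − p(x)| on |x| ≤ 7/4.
13841287201/46080000000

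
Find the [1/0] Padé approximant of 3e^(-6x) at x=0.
3 - 18*x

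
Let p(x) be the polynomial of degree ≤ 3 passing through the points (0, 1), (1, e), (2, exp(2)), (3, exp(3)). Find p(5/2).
-5*e/16 + 1/16 + 5*exp(3)/16 + 15*exp(2)/16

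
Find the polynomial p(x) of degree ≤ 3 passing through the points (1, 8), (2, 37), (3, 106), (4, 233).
3*x**3 + 2*x**2 + 2*x + 1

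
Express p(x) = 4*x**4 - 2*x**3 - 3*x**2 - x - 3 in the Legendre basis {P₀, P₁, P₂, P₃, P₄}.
(-16/5)P₀ + (-11/5)P₁ + (2/7)P₂ + (-4/5)P₃ + (32/35)P₄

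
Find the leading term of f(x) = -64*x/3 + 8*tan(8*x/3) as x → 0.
4096*x**3/81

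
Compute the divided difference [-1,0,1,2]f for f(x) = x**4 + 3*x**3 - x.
5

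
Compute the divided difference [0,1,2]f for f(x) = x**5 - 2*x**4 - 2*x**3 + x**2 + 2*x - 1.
-4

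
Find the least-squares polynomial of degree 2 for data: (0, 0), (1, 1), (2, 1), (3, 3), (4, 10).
3/5 + (-9/5)x + x²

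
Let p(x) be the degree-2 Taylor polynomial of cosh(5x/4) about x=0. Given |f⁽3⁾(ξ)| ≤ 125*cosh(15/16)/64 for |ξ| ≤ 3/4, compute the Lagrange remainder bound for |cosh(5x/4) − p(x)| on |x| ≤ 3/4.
1125*cosh(15/16)/8192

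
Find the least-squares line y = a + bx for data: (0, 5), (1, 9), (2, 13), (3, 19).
a = 23/5, b = 23/5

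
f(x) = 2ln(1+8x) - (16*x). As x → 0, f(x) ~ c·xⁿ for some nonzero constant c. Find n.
2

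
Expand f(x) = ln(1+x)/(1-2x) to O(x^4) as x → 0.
x + 3*x**2/2 + 10*x**3/3 + O(x**4)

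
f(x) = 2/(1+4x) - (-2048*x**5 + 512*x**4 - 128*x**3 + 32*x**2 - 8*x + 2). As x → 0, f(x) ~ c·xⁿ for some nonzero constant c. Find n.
6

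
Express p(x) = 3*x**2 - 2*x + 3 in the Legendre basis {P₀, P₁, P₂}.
(4)P₀ + (-2)P₁ + (2)P₂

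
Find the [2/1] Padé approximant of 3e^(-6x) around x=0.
(18*x**2 - 12*x + 3)/(2*x + 1)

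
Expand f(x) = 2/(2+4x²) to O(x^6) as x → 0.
1 - 2*x**2 + 4*x**4 + O(x**6)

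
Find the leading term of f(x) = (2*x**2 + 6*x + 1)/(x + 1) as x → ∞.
2*x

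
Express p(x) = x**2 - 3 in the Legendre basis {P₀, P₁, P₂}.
(-8/3)P₀ + (2/3)P₂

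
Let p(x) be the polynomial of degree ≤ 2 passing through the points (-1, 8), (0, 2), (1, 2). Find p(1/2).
5/4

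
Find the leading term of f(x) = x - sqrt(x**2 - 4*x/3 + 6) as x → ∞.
2/3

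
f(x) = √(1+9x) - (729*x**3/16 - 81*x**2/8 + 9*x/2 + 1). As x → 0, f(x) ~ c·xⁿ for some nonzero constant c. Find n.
4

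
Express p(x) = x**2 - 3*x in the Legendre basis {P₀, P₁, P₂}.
(1/3)P₀ + (-3)P₁ + (2/3)P₂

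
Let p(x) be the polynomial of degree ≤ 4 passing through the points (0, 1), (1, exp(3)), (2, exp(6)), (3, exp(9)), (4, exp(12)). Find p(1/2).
-5*exp(12)/128 - 35*exp(6)/64 + 35/128 + 35*exp(3)/32 + 7*exp(9)/32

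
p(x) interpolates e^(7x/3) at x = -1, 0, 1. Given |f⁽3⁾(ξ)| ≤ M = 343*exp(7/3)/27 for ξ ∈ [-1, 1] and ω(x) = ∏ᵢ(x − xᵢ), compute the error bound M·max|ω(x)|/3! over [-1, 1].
343*sqrt(3)*exp(7/3)/729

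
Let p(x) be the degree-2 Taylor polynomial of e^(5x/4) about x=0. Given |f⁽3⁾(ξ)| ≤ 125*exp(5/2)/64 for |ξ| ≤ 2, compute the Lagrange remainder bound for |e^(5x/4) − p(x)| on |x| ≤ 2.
125*exp(5/2)/48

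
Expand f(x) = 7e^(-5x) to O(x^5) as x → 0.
7 - 35*x + 175*x**2/2 - 875*x**3/6 + 4375*x**4/24 + O(x**5)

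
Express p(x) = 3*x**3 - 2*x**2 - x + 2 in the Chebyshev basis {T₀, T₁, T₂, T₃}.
T₀ + (5/4)T₁ - T₂ + (3/4)T₃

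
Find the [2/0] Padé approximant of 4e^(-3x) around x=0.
18*x**2 - 12*x + 4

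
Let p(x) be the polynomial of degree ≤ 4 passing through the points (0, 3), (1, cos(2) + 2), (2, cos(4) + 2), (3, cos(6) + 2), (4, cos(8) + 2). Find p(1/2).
35*cos(2)/32 - 5*cos(8)/128 + 7*cos(6)/32 - 35*cos(4)/64 + 291/128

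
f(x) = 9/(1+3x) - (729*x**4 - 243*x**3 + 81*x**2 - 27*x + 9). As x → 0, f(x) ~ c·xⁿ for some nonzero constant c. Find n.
5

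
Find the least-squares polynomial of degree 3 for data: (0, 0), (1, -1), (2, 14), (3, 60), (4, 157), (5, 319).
-1/126 + (-317/108)x + (-97/126)x² + (305/108)x³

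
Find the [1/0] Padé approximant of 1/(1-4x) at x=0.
4*x + 1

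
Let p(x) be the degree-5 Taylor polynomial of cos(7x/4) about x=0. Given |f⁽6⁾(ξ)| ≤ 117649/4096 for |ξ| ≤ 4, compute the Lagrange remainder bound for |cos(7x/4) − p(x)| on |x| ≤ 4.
117649/720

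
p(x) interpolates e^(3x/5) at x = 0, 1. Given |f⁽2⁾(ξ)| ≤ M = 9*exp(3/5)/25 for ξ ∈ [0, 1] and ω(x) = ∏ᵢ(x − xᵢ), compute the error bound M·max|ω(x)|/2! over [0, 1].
9*exp(3/5)/200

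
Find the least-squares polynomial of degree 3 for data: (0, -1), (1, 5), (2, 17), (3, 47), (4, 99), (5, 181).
-17/21 + (31/9)x + (10/21)x² + (11/9)x³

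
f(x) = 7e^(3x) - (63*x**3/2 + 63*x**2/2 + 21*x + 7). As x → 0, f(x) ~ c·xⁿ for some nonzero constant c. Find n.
4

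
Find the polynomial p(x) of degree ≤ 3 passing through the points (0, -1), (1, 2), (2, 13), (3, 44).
2*x**3 - 2*x**2 + 3*x - 1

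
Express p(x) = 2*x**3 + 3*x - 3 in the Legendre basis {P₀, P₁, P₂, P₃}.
(-3)P₀ + (21/5)P₁ + (4/5)P₃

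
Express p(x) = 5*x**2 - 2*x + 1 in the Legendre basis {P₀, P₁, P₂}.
(8/3)P₀ + (-2)P₁ + (10/3)P₂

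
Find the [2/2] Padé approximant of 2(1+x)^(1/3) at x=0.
(14*x**2/27 + 7*x/3 + 2)/(5*x**2/54 + 5*x/6 + 1)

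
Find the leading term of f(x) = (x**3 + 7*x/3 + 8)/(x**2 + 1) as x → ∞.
x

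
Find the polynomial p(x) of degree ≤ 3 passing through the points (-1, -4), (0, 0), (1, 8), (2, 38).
3*x**3 + 2*x**2 + 3*x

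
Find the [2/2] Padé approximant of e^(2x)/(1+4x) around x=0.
(37*x**2/51 + 23*x/17 + 1)/(-131*x**2/51 + 57*x/17 + 1)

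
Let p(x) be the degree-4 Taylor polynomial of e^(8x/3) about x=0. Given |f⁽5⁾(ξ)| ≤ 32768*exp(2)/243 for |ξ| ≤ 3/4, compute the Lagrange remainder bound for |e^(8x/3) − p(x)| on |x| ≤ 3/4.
4*exp(2)/15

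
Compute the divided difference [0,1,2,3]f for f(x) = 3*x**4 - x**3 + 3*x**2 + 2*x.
17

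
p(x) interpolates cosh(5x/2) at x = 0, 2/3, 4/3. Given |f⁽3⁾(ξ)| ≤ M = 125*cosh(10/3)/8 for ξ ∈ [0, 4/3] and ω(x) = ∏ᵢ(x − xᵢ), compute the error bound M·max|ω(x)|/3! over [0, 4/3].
125*sqrt(3)*cosh(10/3)/729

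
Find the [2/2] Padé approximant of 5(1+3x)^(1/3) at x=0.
(35*x**2/3 + 35*x/2 + 5)/(5*x**2/6 + 5*x/2 + 1)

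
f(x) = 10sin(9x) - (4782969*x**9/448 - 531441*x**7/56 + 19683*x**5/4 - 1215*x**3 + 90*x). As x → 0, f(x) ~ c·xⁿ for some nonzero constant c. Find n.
11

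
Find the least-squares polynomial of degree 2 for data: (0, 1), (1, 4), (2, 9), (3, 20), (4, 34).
6/5 + (1/5)x + (2)x²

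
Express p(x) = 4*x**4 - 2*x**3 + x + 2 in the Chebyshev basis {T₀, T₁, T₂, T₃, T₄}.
(7/2)T₀ + (-1/2)T₁ + (2)T₂ + (-1/2)T₃ + (1/2)T₄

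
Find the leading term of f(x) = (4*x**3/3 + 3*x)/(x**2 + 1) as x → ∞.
4*x/3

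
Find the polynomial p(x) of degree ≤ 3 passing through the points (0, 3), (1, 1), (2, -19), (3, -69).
-2*x**3 - 3*x**2 + 3*x + 3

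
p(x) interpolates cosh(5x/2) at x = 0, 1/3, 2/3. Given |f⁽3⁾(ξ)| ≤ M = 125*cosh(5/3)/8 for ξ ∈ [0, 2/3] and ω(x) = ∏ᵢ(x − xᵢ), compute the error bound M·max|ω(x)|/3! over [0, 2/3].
125*sqrt(3)*cosh(5/3)/5832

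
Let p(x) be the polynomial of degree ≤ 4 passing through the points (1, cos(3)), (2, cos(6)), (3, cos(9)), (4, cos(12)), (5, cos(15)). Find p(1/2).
-105*cos(6)/32 + 189*cos(9)/64 + 315*cos(3)/128 - 45*cos(12)/32 + 35*cos(15)/128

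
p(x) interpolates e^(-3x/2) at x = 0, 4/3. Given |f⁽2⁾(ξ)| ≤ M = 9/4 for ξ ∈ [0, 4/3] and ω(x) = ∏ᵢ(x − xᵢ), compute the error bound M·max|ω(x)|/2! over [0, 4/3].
1/2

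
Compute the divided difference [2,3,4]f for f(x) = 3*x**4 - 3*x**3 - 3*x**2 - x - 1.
135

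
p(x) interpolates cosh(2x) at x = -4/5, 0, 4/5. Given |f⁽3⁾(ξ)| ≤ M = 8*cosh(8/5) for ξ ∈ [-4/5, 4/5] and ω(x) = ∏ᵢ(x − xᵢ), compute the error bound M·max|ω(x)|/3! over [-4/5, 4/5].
512*sqrt(3)*cosh(8/5)/3375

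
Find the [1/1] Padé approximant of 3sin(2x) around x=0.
6*x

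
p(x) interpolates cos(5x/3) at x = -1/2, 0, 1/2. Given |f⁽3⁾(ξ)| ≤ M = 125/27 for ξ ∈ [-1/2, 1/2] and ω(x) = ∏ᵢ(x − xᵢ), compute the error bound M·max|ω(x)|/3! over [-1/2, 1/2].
125*sqrt(3)/5832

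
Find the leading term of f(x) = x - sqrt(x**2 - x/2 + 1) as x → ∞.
1/4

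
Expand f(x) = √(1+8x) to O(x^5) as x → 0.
1 + 4*x - 8*x**2 + 32*x**3 - 160*x**4 + O(x**5)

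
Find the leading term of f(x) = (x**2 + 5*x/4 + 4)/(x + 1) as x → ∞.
x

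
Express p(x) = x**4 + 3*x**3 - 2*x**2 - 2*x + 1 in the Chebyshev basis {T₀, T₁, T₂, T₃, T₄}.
(3/8)T₀ + (1/4)T₁ + (-1/2)T₂ + (3/4)T₃ + (1/8)T₄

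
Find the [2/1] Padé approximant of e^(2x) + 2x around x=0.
(-2*x**2/3 + 10*x/3 + 1)/(1 - 2*x/3)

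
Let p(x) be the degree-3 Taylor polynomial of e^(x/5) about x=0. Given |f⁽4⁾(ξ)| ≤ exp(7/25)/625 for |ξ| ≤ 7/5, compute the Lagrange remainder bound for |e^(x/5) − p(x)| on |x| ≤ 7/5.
2401*exp(7/25)/9375000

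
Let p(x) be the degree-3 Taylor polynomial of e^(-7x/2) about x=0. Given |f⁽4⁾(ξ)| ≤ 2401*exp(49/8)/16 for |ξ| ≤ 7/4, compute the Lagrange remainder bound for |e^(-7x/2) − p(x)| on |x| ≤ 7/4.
5764801*exp(49/8)/98304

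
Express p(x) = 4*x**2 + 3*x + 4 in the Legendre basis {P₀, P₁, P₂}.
(16/3)P₀ + (3)P₁ + (8/3)P₂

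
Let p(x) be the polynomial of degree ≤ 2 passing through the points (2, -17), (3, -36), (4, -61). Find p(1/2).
1/4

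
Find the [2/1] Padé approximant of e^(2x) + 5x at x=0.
(-8*x**2/3 + 19*x/3 + 1)/(1 - 2*x/3)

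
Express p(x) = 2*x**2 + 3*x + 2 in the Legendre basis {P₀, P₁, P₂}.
(8/3)P₀ + (3)P₁ + (4/3)P₂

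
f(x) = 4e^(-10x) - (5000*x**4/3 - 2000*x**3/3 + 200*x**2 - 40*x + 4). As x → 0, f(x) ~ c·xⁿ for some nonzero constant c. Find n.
5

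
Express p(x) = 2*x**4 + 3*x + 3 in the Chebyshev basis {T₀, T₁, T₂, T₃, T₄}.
(15/4)T₀ + (3)T₁ + T₂ + (1/4)T₄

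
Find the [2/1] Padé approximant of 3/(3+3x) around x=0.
1/(x + 1)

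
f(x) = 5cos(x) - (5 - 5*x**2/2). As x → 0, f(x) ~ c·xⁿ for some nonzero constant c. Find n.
4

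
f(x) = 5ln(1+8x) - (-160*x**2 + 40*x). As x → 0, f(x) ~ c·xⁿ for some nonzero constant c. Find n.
3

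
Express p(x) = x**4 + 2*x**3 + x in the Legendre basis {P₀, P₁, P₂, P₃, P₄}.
(1/5)P₀ + (11/5)P₁ + (4/7)P₂ + (4/5)P₃ + (8/35)P₄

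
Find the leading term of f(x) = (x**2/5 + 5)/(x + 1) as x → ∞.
x/5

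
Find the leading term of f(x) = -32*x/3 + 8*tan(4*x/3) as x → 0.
512*x**3/81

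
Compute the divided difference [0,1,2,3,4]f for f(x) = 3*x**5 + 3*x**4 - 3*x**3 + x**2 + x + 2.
33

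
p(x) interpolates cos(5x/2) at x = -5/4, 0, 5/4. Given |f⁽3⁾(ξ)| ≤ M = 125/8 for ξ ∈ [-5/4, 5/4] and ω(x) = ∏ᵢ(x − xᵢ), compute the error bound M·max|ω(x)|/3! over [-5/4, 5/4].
15625*sqrt(3)/13824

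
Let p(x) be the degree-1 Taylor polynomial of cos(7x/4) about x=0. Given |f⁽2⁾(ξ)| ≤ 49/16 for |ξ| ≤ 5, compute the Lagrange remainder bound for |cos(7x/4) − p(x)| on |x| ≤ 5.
1225/32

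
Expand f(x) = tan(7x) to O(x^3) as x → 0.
7*x + O(x**3)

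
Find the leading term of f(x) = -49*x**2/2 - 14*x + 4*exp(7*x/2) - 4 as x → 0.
343*x**3/12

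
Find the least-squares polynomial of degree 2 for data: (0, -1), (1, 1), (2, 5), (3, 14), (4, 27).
-26/35 + (-57/70)x + (27/14)x²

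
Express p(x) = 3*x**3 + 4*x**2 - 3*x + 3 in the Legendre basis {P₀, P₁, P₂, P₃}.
(13/3)P₀ + (-6/5)P₁ + (8/3)P₂ + (6/5)P₃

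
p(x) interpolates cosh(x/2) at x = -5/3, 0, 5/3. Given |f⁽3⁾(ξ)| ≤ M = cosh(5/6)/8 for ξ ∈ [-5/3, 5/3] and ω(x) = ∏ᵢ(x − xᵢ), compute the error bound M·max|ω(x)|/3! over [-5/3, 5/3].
125*sqrt(3)*cosh(5/6)/5832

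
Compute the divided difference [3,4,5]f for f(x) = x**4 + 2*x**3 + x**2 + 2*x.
122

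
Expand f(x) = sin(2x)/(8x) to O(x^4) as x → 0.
1/4 - x**2/6 + O(x**4)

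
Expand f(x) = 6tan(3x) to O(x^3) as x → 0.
18*x + O(x**3)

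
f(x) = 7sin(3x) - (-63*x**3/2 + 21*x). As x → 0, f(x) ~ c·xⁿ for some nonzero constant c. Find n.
5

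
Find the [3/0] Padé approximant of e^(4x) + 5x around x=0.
32*x**3/3 + 8*x**2 + 9*x + 1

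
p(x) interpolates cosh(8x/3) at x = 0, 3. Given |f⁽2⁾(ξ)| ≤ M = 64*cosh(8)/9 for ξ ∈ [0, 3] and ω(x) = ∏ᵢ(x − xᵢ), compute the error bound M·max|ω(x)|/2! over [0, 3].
8*cosh(8)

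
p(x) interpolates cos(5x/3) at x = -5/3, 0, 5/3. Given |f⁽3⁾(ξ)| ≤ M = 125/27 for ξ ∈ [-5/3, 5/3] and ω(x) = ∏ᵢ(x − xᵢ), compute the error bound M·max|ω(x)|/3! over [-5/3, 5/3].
15625*sqrt(3)/19683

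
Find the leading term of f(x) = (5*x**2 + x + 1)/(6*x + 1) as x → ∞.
5*x/6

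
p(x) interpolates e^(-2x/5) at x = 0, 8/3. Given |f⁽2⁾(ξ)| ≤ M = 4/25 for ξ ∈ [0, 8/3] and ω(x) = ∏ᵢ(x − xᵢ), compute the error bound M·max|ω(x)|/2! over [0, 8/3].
32/225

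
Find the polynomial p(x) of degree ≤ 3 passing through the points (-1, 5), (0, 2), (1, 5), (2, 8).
-x**3 + 3*x**2 + x + 2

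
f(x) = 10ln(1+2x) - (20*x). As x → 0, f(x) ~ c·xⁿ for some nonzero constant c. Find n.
2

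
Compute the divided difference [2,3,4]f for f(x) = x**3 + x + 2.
9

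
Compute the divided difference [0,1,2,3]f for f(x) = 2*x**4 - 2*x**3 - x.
10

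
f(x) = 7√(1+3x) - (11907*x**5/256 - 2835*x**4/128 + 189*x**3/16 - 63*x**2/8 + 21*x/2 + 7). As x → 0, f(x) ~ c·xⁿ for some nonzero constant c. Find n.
6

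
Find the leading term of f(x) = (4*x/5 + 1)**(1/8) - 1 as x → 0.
x/10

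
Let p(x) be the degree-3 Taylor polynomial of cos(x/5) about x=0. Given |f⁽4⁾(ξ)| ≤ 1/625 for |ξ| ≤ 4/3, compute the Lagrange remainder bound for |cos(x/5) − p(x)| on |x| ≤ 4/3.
32/151875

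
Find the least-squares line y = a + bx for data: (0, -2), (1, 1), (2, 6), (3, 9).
a = -11/5, b = 19/5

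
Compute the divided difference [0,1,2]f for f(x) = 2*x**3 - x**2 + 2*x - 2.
5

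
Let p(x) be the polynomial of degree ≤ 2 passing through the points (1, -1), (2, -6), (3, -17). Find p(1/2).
-3/4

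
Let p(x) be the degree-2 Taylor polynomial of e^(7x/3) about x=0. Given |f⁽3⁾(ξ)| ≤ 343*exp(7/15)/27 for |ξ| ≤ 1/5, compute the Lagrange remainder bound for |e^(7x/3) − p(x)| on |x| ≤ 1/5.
343*exp(7/15)/20250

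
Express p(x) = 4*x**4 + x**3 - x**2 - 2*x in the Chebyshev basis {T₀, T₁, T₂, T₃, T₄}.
T₀ + (-5/4)T₁ + (3/2)T₂ + (1/4)T₃ + (1/2)T₄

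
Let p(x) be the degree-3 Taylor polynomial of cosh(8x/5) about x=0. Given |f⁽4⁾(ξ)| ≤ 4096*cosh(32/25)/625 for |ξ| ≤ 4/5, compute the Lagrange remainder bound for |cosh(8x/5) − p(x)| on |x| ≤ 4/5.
131072*cosh(32/25)/1171875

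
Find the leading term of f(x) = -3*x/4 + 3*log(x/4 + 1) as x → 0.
-3*x**2/32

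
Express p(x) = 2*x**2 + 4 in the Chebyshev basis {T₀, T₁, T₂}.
(5)T₀ + T₂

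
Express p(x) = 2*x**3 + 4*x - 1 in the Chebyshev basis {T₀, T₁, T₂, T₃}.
-T₀ + (11/2)T₁ + (1/2)T₃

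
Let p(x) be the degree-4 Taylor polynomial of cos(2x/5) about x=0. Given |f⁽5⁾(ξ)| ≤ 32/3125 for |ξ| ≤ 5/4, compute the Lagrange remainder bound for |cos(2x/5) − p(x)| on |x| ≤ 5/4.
1/3840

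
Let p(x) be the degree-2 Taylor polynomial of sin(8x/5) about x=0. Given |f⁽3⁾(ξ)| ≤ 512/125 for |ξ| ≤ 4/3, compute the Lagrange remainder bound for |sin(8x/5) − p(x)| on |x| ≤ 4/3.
16384/10125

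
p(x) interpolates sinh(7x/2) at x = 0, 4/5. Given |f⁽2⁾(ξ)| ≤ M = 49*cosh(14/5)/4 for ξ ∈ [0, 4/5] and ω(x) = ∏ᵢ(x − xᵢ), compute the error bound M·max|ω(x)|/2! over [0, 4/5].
49*cosh(14/5)/50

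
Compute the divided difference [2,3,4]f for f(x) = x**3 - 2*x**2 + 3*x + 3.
7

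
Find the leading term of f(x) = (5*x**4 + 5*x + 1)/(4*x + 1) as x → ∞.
5*x**3/4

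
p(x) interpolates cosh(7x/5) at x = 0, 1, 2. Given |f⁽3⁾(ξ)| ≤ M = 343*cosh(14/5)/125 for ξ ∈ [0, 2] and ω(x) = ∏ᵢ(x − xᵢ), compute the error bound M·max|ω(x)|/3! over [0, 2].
343*sqrt(3)*cosh(14/5)/3375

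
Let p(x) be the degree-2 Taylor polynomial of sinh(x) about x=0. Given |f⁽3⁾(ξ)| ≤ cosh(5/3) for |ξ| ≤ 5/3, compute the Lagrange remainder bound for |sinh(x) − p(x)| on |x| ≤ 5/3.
125*cosh(5/3)/162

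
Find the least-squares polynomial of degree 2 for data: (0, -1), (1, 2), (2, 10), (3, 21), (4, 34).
-46/35 + (163/70)x + (23/14)x²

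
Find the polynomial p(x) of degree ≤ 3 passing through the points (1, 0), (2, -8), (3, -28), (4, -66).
-x**3 - x + 2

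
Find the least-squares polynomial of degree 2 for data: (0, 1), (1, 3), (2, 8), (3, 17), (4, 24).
3/5 + (2)x + x²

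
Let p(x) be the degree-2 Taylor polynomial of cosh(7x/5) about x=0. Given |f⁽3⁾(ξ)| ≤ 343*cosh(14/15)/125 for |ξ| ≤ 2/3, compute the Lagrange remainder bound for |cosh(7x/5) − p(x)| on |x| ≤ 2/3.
1372*cosh(14/15)/10125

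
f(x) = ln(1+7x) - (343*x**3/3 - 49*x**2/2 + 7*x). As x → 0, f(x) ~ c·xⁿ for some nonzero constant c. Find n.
4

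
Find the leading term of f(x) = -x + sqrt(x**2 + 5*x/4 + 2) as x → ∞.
5/8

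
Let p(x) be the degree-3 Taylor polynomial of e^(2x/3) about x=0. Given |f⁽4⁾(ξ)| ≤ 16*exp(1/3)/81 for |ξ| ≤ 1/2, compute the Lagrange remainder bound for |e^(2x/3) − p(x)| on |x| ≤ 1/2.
exp(1/3)/1944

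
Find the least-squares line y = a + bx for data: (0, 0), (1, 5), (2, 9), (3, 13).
a = 3/10, b = 43/10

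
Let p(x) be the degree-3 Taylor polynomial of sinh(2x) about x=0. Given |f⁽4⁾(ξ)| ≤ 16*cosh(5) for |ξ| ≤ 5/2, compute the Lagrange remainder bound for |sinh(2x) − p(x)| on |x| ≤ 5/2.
625*cosh(5)/24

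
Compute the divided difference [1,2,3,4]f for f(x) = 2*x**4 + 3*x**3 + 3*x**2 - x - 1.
23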